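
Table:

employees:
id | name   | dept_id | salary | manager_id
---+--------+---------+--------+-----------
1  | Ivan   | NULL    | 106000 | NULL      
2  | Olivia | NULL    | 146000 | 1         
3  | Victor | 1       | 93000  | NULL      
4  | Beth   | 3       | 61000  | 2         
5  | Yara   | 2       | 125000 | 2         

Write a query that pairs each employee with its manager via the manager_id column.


This is a self-join: employees is joined to a second copy of itself, matching each row's manager_id to another row's id. Use LEFT JOIN so rows with manager_id=NULL are kept.
  - employee 1 (Ivan): manager_id=NULL -> NULL
  - employee 2 (Olivia): manager_id=1 -> Ivan
  - employee 3 (Victor): manager_id=NULL -> NULL
  - employee 4 (Beth): manager_id=2 -> Olivia
  - employee 5 (Yara): manager_id=2 -> Olivia

SQL:
SELECT a.name AS item, b.name AS manager
FROM employees a
LEFT JOIN employees b ON a.manager_id = b.id

Result:
item   | manager
-------+--------
Ivan   | NULL   
Olivia | Ivan   
Victor | NULL   
Beth   | Olivia 
Yara   | Olivia 


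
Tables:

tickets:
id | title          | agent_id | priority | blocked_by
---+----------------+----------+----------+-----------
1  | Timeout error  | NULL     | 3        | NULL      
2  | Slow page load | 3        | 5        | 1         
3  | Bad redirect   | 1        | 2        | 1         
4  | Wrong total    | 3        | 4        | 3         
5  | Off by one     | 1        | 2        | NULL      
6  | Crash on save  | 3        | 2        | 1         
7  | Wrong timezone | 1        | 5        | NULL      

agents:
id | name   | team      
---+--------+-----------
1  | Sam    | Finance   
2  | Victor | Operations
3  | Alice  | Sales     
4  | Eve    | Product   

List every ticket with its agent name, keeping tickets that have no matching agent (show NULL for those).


LEFT JOIN keeps every row from tickets (the left table); where agent_id has no match in agents, the agent columns become NULL. Walk through each ticket:
  - ticket 1 (Timeout error): agent_id=NULL, no match -> kept with NULL
  - ticket 2 (Slow page load): agent_id=3 -> matches Alice
  - ticket 3 (Bad redirect): agent_id=1 -> matches Sam
  - ticket 4 (Wrong total): agent_id=3 -> matches Alice
  - ticket 5 (Off by one): agent_id=1 -> matches Sam
  - ticket 6 (Crash on save): agent_id=3 -> matches Alice
  - ticket 7 (Wrong timezone): agent_id=1 -> matches Sam
All 7 rows appear; 1 has NULL agent.

SQL:
SELECT a.title, b.name AS agent
FROM tickets a
LEFT JOIN agents b ON a.agent_id = b.id

Result:
title          | agent
---------------+------
Timeout error  | NULL 
Slow page load | Alice
Bad redirect   | Sam  
Wrong total    | Alice
Off by one     | Sam  
Crash on save  | Alice
Wrong timezone | Sam  


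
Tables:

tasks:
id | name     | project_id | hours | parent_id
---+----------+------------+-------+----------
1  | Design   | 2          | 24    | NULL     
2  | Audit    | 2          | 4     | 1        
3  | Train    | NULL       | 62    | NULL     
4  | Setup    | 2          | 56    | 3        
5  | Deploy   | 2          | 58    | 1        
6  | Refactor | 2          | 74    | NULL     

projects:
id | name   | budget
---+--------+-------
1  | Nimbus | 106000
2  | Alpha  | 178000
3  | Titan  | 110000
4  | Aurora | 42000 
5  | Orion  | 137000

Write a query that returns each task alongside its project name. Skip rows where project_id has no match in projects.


INNER JOIN keeps only tasks rows whose project_id matches an id in projects. Walk through each task:
  - task 1 (Design): project_id=2 -> matches Alpha
  - task 2 (Audit): project_id=2 -> matches Alpha
  - task 3 (Train): project_id=NULL, no match -> dropped
  - task 4 (Setup): project_id=2 -> matches Alpha
  - task 5 (Deploy): project_id=2 -> matches Alpha
  - task 6 (Refactor): project_id=2 -> matches Alpha
So 1 of 6 rows is dropped.

SQL:
SELECT a.name, b.name AS project
FROM tasks a
INNER JOIN projects b ON a.project_id = b.id

Result:
name     | project
---------+--------
Design   | Alpha  
Audit    | Alpha  
Setup    | Alpha  
Deploy   | Alpha  
Refactor | Alpha  


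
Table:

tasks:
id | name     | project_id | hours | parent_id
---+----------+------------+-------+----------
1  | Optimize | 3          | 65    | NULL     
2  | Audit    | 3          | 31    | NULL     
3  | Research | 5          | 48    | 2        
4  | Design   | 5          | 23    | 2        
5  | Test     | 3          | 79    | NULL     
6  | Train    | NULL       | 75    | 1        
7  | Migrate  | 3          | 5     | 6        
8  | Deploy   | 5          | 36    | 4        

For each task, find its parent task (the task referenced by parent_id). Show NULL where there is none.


This is a self-join: tasks is joined to a second copy of itself, matching each row's parent_id to another row's id. Use LEFT JOIN so rows with parent_id=NULL are kept.
  - task 1 (Optimize): parent_id=NULL -> NULL
  - task 2 (Audit): parent_id=NULL -> NULL
  - task 3 (Research): parent_id=2 -> Audit
  - task 4 (Design): parent_id=2 -> Audit
  - task 5 (Test): parent_id=NULL -> NULL
  - task 6 (Train): parent_id=1 -> Optimize
  - task 7 (Migrate): parent_id=6 -> Train
  - task 8 (Deploy): parent_id=4 -> Design

SQL:
SELECT a.name AS item, b.name AS parent
FROM tasks a
LEFT JOIN tasks b ON a.parent_id = b.id

Result:
item     | parent  
---------+---------
Optimize | NULL    
Audit    | NULL    
Research | Audit   
Design   | Audit   
Test     | NULL    
Train    | Optimize
Migrate  | Train   
Deploy   | Design  


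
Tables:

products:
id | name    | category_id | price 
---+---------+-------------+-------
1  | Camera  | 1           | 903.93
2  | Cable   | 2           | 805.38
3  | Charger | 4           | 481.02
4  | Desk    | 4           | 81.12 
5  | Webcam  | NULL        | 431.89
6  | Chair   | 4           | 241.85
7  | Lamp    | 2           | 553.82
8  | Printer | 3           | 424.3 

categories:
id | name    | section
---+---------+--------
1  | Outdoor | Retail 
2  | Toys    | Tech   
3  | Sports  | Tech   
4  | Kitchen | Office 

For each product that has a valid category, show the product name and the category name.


INNER JOIN keeps only products rows whose category_id matches an id in categories. Walk through each product:
  - product 1 (Camera): category_id=1 -> matches Outdoor
  - product 2 (Cable): category_id=2 -> matches Toys
  - product 3 (Charger): category_id=4 -> matches Kitchen
  - product 4 (Desk): category_id=4 -> matches Kitchen
  - product 5 (Webcam): category_id=NULL, no match -> dropped
  - product 6 (Chair): category_id=4 -> matches Kitchen
  - product 7 (Lamp): category_id=2 -> matches Toys
  - product 8 (Printer): category_id=3 -> matches Sports
So 1 of 8 rows is dropped.

SQL:
SELECT a.name, b.name AS category
FROM products a
INNER JOIN categories b ON a.category_id = b.id

Result:
name    | category
--------+---------
Camera  | Outdoor 
Cable   | Toys    
Charger | Kitchen 
Desk    | Kitchen 
Chair   | Kitchen 
Lamp    | Toys    
Printer | Sports  


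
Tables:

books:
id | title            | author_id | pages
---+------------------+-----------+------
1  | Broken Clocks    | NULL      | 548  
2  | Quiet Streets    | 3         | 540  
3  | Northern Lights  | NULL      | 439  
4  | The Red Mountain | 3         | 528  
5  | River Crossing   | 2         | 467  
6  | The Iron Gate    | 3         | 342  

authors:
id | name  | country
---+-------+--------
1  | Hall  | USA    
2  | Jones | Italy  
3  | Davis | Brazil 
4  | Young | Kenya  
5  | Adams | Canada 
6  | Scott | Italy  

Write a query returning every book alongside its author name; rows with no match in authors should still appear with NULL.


LEFT JOIN keeps every row from books (the left table); where author_id has no match in authors, the author columns become NULL. Walk through each book:
  - book 1 (Broken Clocks): author_id=NULL, no match -> kept with NULL
  - book 2 (Quiet Streets): author_id=3 -> matches Davis
  - book 3 (Northern Lights): author_id=NULL, no match -> kept with NULL
  - book 4 (The Red Mountain): author_id=3 -> matches Davis
  - book 5 (River Crossing): author_id=2 -> matches Jones
  - book 6 (The Iron Gate): author_id=3 -> matches Davis
All 6 rows appear; 2 have NULL author.

SQL:
SELECT a.title, b.name AS author
FROM books a
LEFT JOIN authors b ON a.author_id = b.id

Result:
title            | author
-----------------+-------
Broken Clocks    | NULL  
Quiet Streets    | Davis 
Northern Lights  | NULL  
The Red Mountain | Davis 
River Crossing   | Jones 
The Iron Gate    | Davis 


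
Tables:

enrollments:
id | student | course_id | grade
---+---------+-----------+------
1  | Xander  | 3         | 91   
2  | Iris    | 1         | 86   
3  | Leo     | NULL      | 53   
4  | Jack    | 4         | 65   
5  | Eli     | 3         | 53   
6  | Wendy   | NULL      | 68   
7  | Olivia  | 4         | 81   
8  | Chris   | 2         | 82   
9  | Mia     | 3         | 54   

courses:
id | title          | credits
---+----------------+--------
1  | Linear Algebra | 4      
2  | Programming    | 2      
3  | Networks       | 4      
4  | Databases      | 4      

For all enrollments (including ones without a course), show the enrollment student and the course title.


LEFT JOIN keeps every row from enrollments (the left table); where course_id has no match in courses, the course columns become NULL. Walk through each enrollment:
  - enrollment 1 (Xander): course_id=3 -> matches Networks
  - enrollment 2 (Iris): course_id=1 -> matches Linear Algebra
  - enrollment 3 (Leo): course_id=NULL, no match -> kept with NULL
  - enrollment 4 (Jack): course_id=4 -> matches Databases
  - enrollment 5 (Eli): course_id=3 -> matches Networks
  - enrollment 6 (Wendy): course_id=NULL, no match -> kept with NULL
  - enrollment 7 (Olivia): course_id=4 -> matches Databases
  - enrollment 8 (Chris): course_id=2 -> matches Programming
  - enrollment 9 (Mia): course_id=3 -> matches Networks
All 9 rows appear; 2 have NULL course.

SQL:
SELECT a.student, b.title AS course
FROM enrollments a
LEFT JOIN courses b ON a.course_id = b.id

Result:
student | course        
--------+---------------
Xander  | Networks      
Iris    | Linear Algebra
Leo     | NULL          
Jack    | Databases     
Eli     | Networks      
Wendy   | NULL          
Olivia  | Databases     
Chris   | Programming   
Mia     | Networks      


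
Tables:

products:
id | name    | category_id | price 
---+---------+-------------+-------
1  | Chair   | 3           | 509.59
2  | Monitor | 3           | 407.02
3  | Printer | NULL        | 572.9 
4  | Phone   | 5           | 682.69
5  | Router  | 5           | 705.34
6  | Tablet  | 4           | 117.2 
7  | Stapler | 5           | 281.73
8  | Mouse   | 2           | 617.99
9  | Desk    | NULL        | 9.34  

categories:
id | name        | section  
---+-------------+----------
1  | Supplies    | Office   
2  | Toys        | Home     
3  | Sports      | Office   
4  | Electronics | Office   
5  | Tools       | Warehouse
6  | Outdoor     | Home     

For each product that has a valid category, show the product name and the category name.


INNER JOIN keeps only products rows whose category_id matches an id in categories. Walk through each product:
  - product 1 (Chair): category_id=3 -> matches Sports
  - product 2 (Monitor): category_id=3 -> matches Sports
  - product 3 (Printer): category_id=NULL, no match -> dropped
  - product 4 (Phone): category_id=5 -> matches Tools
  - product 5 (Router): category_id=5 -> matches Tools
  - product 6 (Tablet): category_id=4 -> matches Electronics
  - product 7 (Stapler): category_id=5 -> matches Tools
  - product 8 (Mouse): category_id=2 -> matches Toys
  - product 9 (Desk): category_id=NULL, no match -> dropped
So 2 of 9 rows are dropped.

SQL:
SELECT a.name, b.name AS category
FROM products a
INNER JOIN categories b ON a.category_id = b.id

Result:
name    | category   
--------+------------
Chair   | Sports     
Monitor | Sports     
Phone   | Tools      
Router  | Tools      
Tablet  | Electronics
Stapler | Tools      
Mouse   | Toys       


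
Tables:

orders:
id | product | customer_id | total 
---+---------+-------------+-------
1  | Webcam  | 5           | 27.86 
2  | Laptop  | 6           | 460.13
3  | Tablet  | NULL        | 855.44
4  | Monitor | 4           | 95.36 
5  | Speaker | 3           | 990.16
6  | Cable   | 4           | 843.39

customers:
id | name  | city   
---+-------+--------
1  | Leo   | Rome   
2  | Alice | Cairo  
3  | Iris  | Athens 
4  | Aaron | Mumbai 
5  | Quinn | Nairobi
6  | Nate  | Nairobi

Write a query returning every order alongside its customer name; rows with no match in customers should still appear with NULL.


LEFT JOIN keeps every row from orders (the left table); where customer_id has no match in customers, the customer columns become NULL. Walk through each order:
  - order 1 (Webcam): customer_id=5 -> matches Quinn
  - order 2 (Laptop): customer_id=6 -> matches Nate
  - order 3 (Tablet): customer_id=NULL, no match -> kept with NULL
  - order 4 (Monitor): customer_id=4 -> matches Aaron
  - order 5 (Speaker): customer_id=3 -> matches Iris
  - order 6 (Cable): customer_id=4 -> matches Aaron
All 6 rows appear; 1 has NULL customer.

SQL:
SELECT a.product, b.name AS customer
FROM orders a
LEFT JOIN customers b ON a.customer_id = b.id

Result:
product | customer
--------+---------
Webcam  | Quinn   
Laptop  | Nate    
Tablet  | NULL    
Monitor | Aaron   
Speaker | Iris    
Cable   | Aaron   


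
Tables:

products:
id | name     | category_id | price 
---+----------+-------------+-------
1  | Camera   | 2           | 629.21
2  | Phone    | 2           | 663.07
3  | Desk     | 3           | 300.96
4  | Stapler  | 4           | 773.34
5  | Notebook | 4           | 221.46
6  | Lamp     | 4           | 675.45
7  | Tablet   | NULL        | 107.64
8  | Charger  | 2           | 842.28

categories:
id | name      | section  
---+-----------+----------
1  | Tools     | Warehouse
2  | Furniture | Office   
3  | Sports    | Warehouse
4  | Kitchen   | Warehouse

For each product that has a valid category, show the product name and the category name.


INNER JOIN keeps only products rows whose category_id matches an id in categories. Walk through each product:
  - product 1 (Camera): category_id=2 -> matches Furniture
  - product 2 (Phone): category_id=2 -> matches Furniture
  - product 3 (Desk): category_id=3 -> matches Sports
  - product 4 (Stapler): category_id=4 -> matches Kitchen
  - product 5 (Notebook): category_id=4 -> matches Kitchen
  - product 6 (Lamp): category_id=4 -> matches Kitchen
  - product 7 (Tablet): category_id=NULL, no match -> dropped
  - product 8 (Charger): category_id=2 -> matches Furniture
So 1 of 8 rows is dropped.

SQL:
SELECT a.name, b.name AS category
FROM products a
INNER JOIN categories b ON a.category_id = b.id

Result:
name     | category 
---------+----------
Camera   | Furniture
Phone    | Furniture
Desk     | Sports   
Stapler  | Kitchen  
Notebook | Kitchen  
Lamp     | Kitchen  
Charger  | Furniture


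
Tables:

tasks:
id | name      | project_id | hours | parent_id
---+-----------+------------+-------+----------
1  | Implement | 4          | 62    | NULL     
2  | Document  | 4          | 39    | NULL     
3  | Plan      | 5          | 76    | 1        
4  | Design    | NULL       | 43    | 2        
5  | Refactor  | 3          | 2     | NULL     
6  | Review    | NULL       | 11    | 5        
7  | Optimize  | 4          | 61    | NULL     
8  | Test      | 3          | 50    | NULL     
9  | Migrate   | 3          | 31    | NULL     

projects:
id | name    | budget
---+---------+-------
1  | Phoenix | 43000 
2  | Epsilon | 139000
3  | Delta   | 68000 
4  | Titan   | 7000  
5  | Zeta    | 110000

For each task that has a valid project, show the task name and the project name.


INNER JOIN keeps only tasks rows whose project_id matches an id in projects. Walk through each task:
  - task 1 (Implement): project_id=4 -> matches Titan
  - task 2 (Document): project_id=4 -> matches Titan
  - task 3 (Plan): project_id=5 -> matches Zeta
  - task 4 (Design): project_id=NULL, no match -> dropped
  - task 5 (Refactor): project_id=3 -> matches Delta
  - task 6 (Review): project_id=NULL, no match -> dropped
  - task 7 (Optimize): project_id=4 -> matches Titan
  - task 8 (Test): project_id=3 -> matches Delta
  - task 9 (Migrate): project_id=3 -> matches Delta
So 2 of 9 rows are dropped.

SQL:
SELECT a.name, b.name AS project
FROM tasks a
INNER JOIN projects b ON a.project_id = b.id

Result:
name      | project
----------+--------
Implement | Titan  
Document  | Titan  
Plan      | Zeta   
Refactor  | Delta  
Optimize  | Titan  
Test      | Delta  
Migrate   | Delta  


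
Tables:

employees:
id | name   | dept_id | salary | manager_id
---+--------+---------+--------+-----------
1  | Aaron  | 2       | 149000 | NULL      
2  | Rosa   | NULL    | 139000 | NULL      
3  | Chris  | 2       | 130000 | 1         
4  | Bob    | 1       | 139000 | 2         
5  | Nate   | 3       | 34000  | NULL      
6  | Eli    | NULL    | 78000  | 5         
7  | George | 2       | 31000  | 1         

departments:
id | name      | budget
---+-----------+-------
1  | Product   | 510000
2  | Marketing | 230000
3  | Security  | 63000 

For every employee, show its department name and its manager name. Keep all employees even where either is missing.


Two LEFT JOINs from the same base table employees: one to departments via dept_id, one to employees itself via manager_id. Both are LEFT so every employee is preserved.
Match against departments:
  - employee 1 (Aaron): dept_id=2 -> matches Marketing
  - employee 2 (Rosa): dept_id=NULL, no match -> kept with NULL
  - employee 3 (Chris): dept_id=2 -> matches Marketing
  - employee 4 (Bob): dept_id=1 -> matches Product
  - employee 5 (Nate): dept_id=3 -> matches Security
  - employee 6 (Eli): dept_id=NULL, no match -> kept with NULL
  - employee 7 (George): dept_id=2 -> matches Marketing
Match against employees (self):
  - employee 1 (Aaron): manager_id=NULL -> NULL
  - employee 2 (Rosa): manager_id=NULL -> NULL
  - employee 3 (Chris): manager_id=1 -> Aaron
  - employee 4 (Bob): manager_id=2 -> Rosa
  - employee 5 (Nate): manager_id=NULL -> NULL
  - employee 6 (Eli): manager_id=5 -> Nate
  - employee 7 (George): manager_id=1 -> Aaron

SQL:
SELECT a.name, b.name AS department, c.name AS manager
FROM employees a
LEFT JOIN departments b ON a.dept_id = b.id
LEFT JOIN employees c ON a.manager_id = c.id

Result:
name   | department | manager
-------+------------+--------
Aaron  | Marketing  | NULL   
Rosa   | NULL       | NULL   
Chris  | Marketing  | Aaron  
Bob    | Product    | Rosa   
Nate   | Security   | NULL   
Eli    | NULL       | Nate   
George | Marketing  | Aaron  


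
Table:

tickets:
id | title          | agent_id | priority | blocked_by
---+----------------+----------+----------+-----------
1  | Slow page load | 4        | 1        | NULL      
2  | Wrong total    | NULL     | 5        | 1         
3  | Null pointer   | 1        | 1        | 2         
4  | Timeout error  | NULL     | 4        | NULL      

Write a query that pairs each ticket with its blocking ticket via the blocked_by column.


This is a self-join: tickets is joined to a second copy of itself, matching each row's blocked_by to another row's id. Use LEFT JOIN so rows with blocked_by=NULL are kept.
  - ticket 1 (Slow page load): blocked_by=NULL -> NULL
  - ticket 2 (Wrong total): blocked_by=1 -> Slow page load
  - ticket 3 (Null pointer): blocked_by=2 -> Wrong total
  - ticket 4 (Timeout error): blocked_by=NULL -> NULL

SQL:
SELECT a.title AS item, b.title AS blocked_by
FROM tickets a
LEFT JOIN tickets b ON a.blocked_by = b.id

Result:
item           | blocked_by    
---------------+---------------
Slow page load | NULL          
Wrong total    | Slow page load
Null pointer   | Wrong total   
Timeout error  | NULL          


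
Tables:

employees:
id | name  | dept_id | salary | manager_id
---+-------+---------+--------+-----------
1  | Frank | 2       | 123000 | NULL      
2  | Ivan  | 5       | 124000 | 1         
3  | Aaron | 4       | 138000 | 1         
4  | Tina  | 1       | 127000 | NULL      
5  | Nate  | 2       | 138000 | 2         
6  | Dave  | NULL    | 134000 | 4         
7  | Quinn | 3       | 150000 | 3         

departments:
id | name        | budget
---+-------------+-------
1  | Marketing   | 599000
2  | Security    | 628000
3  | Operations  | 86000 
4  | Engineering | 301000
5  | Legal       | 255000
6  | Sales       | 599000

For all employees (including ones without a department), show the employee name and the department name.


LEFT JOIN keeps every row from employees (the left table); where dept_id has no match in departments, the department columns become NULL. Walk through each employee:
  - employee 1 (Frank): dept_id=2 -> matches Security
  - employee 2 (Ivan): dept_id=5 -> matches Legal
  - employee 3 (Aaron): dept_id=4 -> matches Engineering
  - employee 4 (Tina): dept_id=1 -> matches Marketing
  - employee 5 (Nate): dept_id=2 -> matches Security
  - employee 6 (Dave): dept_id=NULL, no match -> kept with NULL
  - employee 7 (Quinn): dept_id=3 -> matches Operations
All 7 rows appear; 1 has NULL department.

SQL:
SELECT a.name, b.name AS department
FROM employees a
LEFT JOIN departments b ON a.dept_id = b.id

Result:
name  | department 
------+------------
Frank | Security   
Ivan  | Legal      
Aaron | Engineering
Tina  | Marketing  
Nate  | Security   
Dave  | NULL       
Quinn | Operations 


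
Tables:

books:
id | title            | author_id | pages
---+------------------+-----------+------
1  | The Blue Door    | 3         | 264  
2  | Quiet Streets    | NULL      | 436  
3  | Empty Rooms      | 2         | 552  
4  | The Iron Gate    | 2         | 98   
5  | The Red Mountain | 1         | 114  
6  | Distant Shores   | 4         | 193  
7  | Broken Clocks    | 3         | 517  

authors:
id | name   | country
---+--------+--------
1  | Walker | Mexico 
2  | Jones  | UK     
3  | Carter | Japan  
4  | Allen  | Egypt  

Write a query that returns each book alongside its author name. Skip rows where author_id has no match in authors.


INNER JOIN keeps only books rows whose author_id matches an id in authors. Walk through each book:
  - book 1 (The Blue Door): author_id=3 -> matches Carter
  - book 2 (Quiet Streets): author_id=NULL, no match -> dropped
  - book 3 (Empty Rooms): author_id=2 -> matches Jones
  - book 4 (The Iron Gate): author_id=2 -> matches Jones
  - book 5 (The Red Mountain): author_id=1 -> matches Walker
  - book 6 (Distant Shores): author_id=4 -> matches Allen
  - book 7 (Broken Clocks): author_id=3 -> matches Carter
So 1 of 7 rows is dropped.

SQL:
SELECT a.title, b.name AS author
FROM books a
INNER JOIN authors b ON a.author_id = b.id

Result:
title            | author
-----------------+-------
The Blue Door    | Carter
Empty Rooms      | Jones 
The Iron Gate    | Jones 
The Red Mountain | Walker
Distant Shores   | Allen 
Broken Clocks    | Carter


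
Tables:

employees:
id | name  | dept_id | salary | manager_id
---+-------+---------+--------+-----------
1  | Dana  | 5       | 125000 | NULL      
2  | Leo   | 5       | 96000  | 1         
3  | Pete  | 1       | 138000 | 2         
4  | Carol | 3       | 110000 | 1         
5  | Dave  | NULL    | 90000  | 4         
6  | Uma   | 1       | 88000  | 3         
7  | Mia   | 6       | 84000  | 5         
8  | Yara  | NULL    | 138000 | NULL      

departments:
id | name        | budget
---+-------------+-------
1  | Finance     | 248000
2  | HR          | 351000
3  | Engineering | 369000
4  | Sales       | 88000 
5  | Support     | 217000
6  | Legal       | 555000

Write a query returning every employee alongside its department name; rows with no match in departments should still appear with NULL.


LEFT JOIN keeps every row from employees (the left table); where dept_id has no match in departments, the department columns become NULL. Walk through each employee:
  - employee 1 (Dana): dept_id=5 -> matches Support
  - employee 2 (Leo): dept_id=5 -> matches Support
  - employee 3 (Pete): dept_id=1 -> matches Finance
  - employee 4 (Carol): dept_id=3 -> matches Engineering
  - employee 5 (Dave): dept_id=NULL, no match -> kept with NULL
  - employee 6 (Uma): dept_id=1 -> matches Finance
  - employee 7 (Mia): dept_id=6 -> matches Legal
  - employee 8 (Yara): dept_id=NULL, no match -> kept with NULL
All 8 rows appear; 2 have NULL department.

SQL:
SELECT a.name, b.name AS department
FROM employees a
LEFT JOIN departments b ON a.dept_id = b.id

Result:
name  | department 
------+------------
Dana  | Support    
Leo   | Support    
Pete  | Finance    
Carol | Engineering
Dave  | NULL       
Uma   | Finance    
Mia   | Legal      
Yara  | NULL       


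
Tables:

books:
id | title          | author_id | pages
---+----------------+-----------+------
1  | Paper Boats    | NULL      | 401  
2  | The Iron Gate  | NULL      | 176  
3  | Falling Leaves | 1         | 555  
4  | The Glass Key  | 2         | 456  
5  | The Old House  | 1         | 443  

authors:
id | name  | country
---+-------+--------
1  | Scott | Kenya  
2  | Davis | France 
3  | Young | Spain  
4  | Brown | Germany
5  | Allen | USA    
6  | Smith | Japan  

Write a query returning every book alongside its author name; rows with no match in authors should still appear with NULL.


LEFT JOIN keeps every row from books (the left table); where author_id has no match in authors, the author columns become NULL. Walk through each book:
  - book 1 (Paper Boats): author_id=NULL, no match -> kept with NULL
  - book 2 (The Iron Gate): author_id=NULL, no match -> kept with NULL
  - book 3 (Falling Leaves): author_id=1 -> matches Scott
  - book 4 (The Glass Key): author_id=2 -> matches Davis
  - book 5 (The Old House): author_id=1 -> matches Scott
All 5 rows appear; 2 have NULL author.

SQL:
SELECT a.title, b.name AS author
FROM books a
LEFT JOIN authors b ON a.author_id = b.id

Result:
title          | author
---------------+-------
Paper Boats    | NULL  
The Iron Gate  | NULL  
Falling Leaves | Scott 
The Glass Key  | Davis 
The Old House  | Scott 


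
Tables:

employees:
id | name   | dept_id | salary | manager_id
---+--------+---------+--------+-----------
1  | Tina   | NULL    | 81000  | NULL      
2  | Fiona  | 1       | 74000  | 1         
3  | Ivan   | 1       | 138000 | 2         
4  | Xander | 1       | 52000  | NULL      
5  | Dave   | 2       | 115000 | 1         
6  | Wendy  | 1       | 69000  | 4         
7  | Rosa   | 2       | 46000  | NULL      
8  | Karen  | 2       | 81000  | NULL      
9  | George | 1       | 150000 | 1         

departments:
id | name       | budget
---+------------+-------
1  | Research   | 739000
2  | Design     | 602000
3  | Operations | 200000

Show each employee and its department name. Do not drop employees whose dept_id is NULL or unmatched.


LEFT JOIN keeps every row from employees (the left table); where dept_id has no match in departments, the department columns become NULL. Walk through each employee:
  - employee 1 (Tina): dept_id=NULL, no match -> kept with NULL
  - employee 2 (Fiona): dept_id=1 -> matches Research
  - employee 3 (Ivan): dept_id=1 -> matches Research
  - employee 4 (Xander): dept_id=1 -> matches Research
  - employee 5 (Dave): dept_id=2 -> matches Design
  - employee 6 (Wendy): dept_id=1 -> matches Research
  - employee 7 (Rosa): dept_id=2 -> matches Design
  - employee 8 (Karen): dept_id=2 -> matches Design
  - employee 9 (George): dept_id=1 -> matches Research
All 9 rows appear; 1 has NULL department.

SQL:
SELECT a.name, b.name AS department
FROM employees a
LEFT JOIN departments b ON a.dept_id = b.id

Result:
name   | department
-------+-----------
Tina   | NULL      
Fiona  | Research  
Ivan   | Research  
Xander | Research  
Dave   | Design    
Wendy  | Research  
Rosa   | Design    
Karen  | Design    
George | Research  


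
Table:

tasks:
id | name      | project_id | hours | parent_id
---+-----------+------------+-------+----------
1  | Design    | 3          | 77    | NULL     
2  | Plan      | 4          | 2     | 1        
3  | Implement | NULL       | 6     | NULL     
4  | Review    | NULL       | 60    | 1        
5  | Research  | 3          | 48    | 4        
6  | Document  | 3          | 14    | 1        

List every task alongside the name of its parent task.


This is a self-join: tasks is joined to a second copy of itself, matching each row's parent_id to another row's id. Use LEFT JOIN so rows with parent_id=NULL are kept.
  - task 1 (Design): parent_id=NULL -> NULL
  - task 2 (Plan): parent_id=1 -> Design
  - task 3 (Implement): parent_id=NULL -> NULL
  - task 4 (Review): parent_id=1 -> Design
  - task 5 (Research): parent_id=4 -> Review
  - task 6 (Document): parent_id=1 -> Design

SQL:
SELECT a.name AS item, b.name AS parent
FROM tasks a
LEFT JOIN tasks b ON a.parent_id = b.id

Result:
item      | parent
----------+-------
Design    | NULL  
Plan      | Design
Implement | NULL  
Review    | Design
Research  | Review
Document  | Design


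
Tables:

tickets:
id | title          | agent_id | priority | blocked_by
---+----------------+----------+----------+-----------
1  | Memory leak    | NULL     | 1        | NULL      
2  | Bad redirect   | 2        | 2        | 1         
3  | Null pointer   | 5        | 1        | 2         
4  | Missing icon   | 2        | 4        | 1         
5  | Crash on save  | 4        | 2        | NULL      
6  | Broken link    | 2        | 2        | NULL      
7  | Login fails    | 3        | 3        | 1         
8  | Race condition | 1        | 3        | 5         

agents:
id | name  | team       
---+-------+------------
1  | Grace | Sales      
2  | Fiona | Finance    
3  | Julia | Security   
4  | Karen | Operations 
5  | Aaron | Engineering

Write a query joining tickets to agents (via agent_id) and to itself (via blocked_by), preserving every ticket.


Two LEFT JOINs from the same base table tickets: one to agents via agent_id, one to tickets itself via blocked_by. Both are LEFT so every ticket is preserved.
Match against agents:
  - ticket 1 (Memory leak): agent_id=NULL, no match -> kept with NULL
  - ticket 2 (Bad redirect): agent_id=2 -> matches Fiona
  - ticket 3 (Null pointer): agent_id=5 -> matches Aaron
  - ticket 4 (Missing icon): agent_id=2 -> matches Fiona
  - ticket 5 (Crash on save): agent_id=4 -> matches Karen
  - ticket 6 (Broken link): agent_id=2 -> matches Fiona
  - ticket 7 (Login fails): agent_id=3 -> matches Julia
  - ticket 8 (Race condition): agent_id=1 -> matches Grace
Match against tickets (self):
  - ticket 1 (Memory leak): blocked_by=NULL -> NULL
  - ticket 2 (Bad redirect): blocked_by=1 -> Memory leak
  - ticket 3 (Null pointer): blocked_by=2 -> Bad redirect
  - ticket 4 (Missing icon): blocked_by=1 -> Memory leak
  - ticket 5 (Crash on save): blocked_by=NULL -> NULL
  - ticket 6 (Broken link): blocked_by=NULL -> NULL
  - ticket 7 (Login fails): blocked_by=1 -> Memory leak
  - ticket 8 (Race condition): blocked_by=5 -> Crash on save

SQL:
SELECT a.title, b.name AS agent, c.title AS blocked_by
FROM tickets a
LEFT JOIN agents b ON a.agent_id = b.id
LEFT JOIN tickets c ON a.blocked_by = c.id

Result:
title          | agent | blocked_by   
---------------+-------+--------------
Memory leak    | NULL  | NULL         
Bad redirect   | Fiona | Memory leak  
Null pointer   | Aaron | Bad redirect 
Missing icon   | Fiona | Memory leak  
Crash on save  | Karen | NULL         
Broken link    | Fiona | NULL         
Login fails    | Julia | Memory leak  
Race condition | Grace | Crash on save


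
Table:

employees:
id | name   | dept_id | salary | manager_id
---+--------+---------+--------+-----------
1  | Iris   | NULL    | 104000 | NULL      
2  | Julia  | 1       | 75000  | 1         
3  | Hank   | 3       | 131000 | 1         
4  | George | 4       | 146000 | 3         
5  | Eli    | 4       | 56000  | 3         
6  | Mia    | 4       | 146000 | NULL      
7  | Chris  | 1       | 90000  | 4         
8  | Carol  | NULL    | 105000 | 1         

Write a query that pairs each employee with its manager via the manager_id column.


This is a self-join: employees is joined to a second copy of itself, matching each row's manager_id to another row's id. Use LEFT JOIN so rows with manager_id=NULL are kept.
  - employee 1 (Iris): manager_id=NULL -> NULL
  - employee 2 (Julia): manager_id=1 -> Iris
  - employee 3 (Hank): manager_id=1 -> Iris
  - employee 4 (George): manager_id=3 -> Hank
  - employee 5 (Eli): manager_id=3 -> Hank
  - employee 6 (Mia): manager_id=NULL -> NULL
  - employee 7 (Chris): manager_id=4 -> George
  - employee 8 (Carol): manager_id=1 -> Iris

SQL:
SELECT a.name AS item, b.name AS manager
FROM employees a
LEFT JOIN employees b ON a.manager_id = b.id

Result:
item   | manager
-------+--------
Iris   | NULL   
Julia  | Iris   
Hank   | Iris   
George | Hank   
Eli    | Hank   
Mia    | NULL   
Chris  | George 
Carol  | Iris   


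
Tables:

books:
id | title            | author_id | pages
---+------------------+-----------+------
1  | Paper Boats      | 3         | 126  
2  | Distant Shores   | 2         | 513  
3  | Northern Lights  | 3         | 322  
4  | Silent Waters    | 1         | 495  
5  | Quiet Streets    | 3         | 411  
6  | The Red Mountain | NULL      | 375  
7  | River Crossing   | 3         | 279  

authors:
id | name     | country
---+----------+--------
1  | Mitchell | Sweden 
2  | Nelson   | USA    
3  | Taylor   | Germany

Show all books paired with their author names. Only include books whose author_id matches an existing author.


INNER JOIN keeps only books rows whose author_id matches an id in authors. Walk through each book:
  - book 1 (Paper Boats): author_id=3 -> matches Taylor
  - book 2 (Distant Shores): author_id=2 -> matches Nelson
  - book 3 (Northern Lights): author_id=3 -> matches Taylor
  - book 4 (Silent Waters): author_id=1 -> matches Mitchell
  - book 5 (Quiet Streets): author_id=3 -> matches Taylor
  - book 6 (The Red Mountain): author_id=NULL, no match -> dropped
  - book 7 (River Crossing): author_id=3 -> matches Taylor
So 1 of 7 rows is dropped.

SQL:
SELECT a.title, b.name AS author
FROM books a
INNER JOIN authors b ON a.author_id = b.id

Result:
title           | author  
----------------+---------
Paper Boats     | Taylor  
Distant Shores  | Nelson  
Northern Lights | Taylor  
Silent Waters   | Mitchell
Quiet Streets   | Taylor  
River Crossing  | Taylor  


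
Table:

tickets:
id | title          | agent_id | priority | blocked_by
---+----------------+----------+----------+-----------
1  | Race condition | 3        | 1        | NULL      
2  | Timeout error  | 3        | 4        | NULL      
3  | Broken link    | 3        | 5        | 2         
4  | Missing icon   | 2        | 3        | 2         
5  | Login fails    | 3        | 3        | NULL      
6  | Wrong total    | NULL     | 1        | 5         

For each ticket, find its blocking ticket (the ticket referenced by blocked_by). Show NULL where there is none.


This is a self-join: tickets is joined to a second copy of itself, matching each row's blocked_by to another row's id. Use LEFT JOIN so rows with blocked_by=NULL are kept.
  - ticket 1 (Race condition): blocked_by=NULL -> NULL
  - ticket 2 (Timeout error): blocked_by=NULL -> NULL
  - ticket 3 (Broken link): blocked_by=2 -> Timeout error
  - ticket 4 (Missing icon): blocked_by=2 -> Timeout error
  - ticket 5 (Login fails): blocked_by=NULL -> NULL
  - ticket 6 (Wrong total): blocked_by=5 -> Login fails

SQL:
SELECT a.title AS item, b.title AS blocked_by
FROM tickets a
LEFT JOIN tickets b ON a.blocked_by = b.id

Result:
item           | blocked_by   
---------------+--------------
Race condition | NULL         
Timeout error  | NULL         
Broken link    | Timeout error
Missing icon   | Timeout error
Login fails    | NULL         
Wrong total    | Login fails  


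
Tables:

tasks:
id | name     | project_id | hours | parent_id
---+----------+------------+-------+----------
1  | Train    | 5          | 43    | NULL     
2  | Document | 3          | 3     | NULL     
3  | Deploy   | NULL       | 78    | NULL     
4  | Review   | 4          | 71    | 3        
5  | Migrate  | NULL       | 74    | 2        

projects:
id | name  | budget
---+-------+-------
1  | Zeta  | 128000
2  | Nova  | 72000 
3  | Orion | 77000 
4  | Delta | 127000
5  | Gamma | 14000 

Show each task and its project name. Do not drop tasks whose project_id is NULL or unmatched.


LEFT JOIN keeps every row from tasks (the left table); where project_id has no match in projects, the project columns become NULL. Walk through each task:
  - task 1 (Train): project_id=5 -> matches Gamma
  - task 2 (Document): project_id=3 -> matches Orion
  - task 3 (Deploy): project_id=NULL, no match -> kept with NULL
  - task 4 (Review): project_id=4 -> matches Delta
  - task 5 (Migrate): project_id=NULL, no match -> kept with NULL
All 5 rows appear; 2 have NULL project.

SQL:
SELECT a.name, b.name AS project
FROM tasks a
LEFT JOIN projects b ON a.project_id = b.id

Result:
name     | project
---------+--------
Train    | Gamma  
Document | Orion  
Deploy   | NULL   
Review   | Delta  
Migrate  | NULL   


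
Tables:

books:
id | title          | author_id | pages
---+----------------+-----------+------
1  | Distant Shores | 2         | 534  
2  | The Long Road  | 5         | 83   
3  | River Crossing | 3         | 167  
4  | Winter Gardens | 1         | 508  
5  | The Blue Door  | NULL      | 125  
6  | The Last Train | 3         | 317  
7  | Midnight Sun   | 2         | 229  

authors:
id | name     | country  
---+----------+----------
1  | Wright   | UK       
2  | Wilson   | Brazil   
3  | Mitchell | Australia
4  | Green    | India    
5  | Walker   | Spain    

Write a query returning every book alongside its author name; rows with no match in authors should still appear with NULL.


LEFT JOIN keeps every row from books (the left table); where author_id has no match in authors, the author columns become NULL. Walk through each book:
  - book 1 (Distant Shores): author_id=2 -> matches Wilson
  - book 2 (The Long Road): author_id=5 -> matches Walker
  - book 3 (River Crossing): author_id=3 -> matches Mitchell
  - book 4 (Winter Gardens): author_id=1 -> matches Wright
  - book 5 (The Blue Door): author_id=NULL, no match -> kept with NULL
  - book 6 (The Last Train): author_id=3 -> matches Mitchell
  - book 7 (Midnight Sun): author_id=2 -> matches Wilson
All 7 rows appear; 1 has NULL author.

SQL:
SELECT a.title, b.name AS author
FROM books a
LEFT JOIN authors b ON a.author_id = b.id

Result:
title          | author  
---------------+---------
Distant Shores | Wilson  
The Long Road  | Walker  
River Crossing | Mitchell
Winter Gardens | Wright  
The Blue Door  | NULL    
The Last Train | Mitchell
Midnight Sun   | Wilson  


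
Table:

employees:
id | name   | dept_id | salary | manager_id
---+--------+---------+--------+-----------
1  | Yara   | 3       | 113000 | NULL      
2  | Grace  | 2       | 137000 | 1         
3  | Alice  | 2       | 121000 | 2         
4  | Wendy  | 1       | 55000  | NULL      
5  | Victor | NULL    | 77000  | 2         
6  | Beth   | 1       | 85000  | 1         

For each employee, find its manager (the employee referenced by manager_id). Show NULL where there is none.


This is a self-join: employees is joined to a second copy of itself, matching each row's manager_id to another row's id. Use LEFT JOIN so rows with manager_id=NULL are kept.
  - employee 1 (Yara): manager_id=NULL -> NULL
  - employee 2 (Grace): manager_id=1 -> Yara
  - employee 3 (Alice): manager_id=2 -> Grace
  - employee 4 (Wendy): manager_id=NULL -> NULL
  - employee 5 (Victor): manager_id=2 -> Grace
  - employee 6 (Beth): manager_id=1 -> Yara

SQL:
SELECT a.name AS item, b.name AS manager
FROM employees a
LEFT JOIN employees b ON a.manager_id = b.id

Result:
item   | manager
-------+--------
Yara   | NULL   
Grace  | Yara   
Alice  | Grace  
Wendy  | NULL   
Victor | Grace  
Beth   | Yara   


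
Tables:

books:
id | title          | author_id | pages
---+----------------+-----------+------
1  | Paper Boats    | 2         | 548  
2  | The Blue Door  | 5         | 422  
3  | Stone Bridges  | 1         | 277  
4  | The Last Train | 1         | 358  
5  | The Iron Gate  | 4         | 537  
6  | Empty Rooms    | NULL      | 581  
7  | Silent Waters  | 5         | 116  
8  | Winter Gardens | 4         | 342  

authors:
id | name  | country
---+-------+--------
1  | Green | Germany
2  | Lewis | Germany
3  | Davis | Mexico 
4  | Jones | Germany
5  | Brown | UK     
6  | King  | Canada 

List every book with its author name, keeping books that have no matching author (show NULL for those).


LEFT JOIN keeps every row from books (the left table); where author_id has no match in authors, the author columns become NULL. Walk through each book:
  - book 1 (Paper Boats): author_id=2 -> matches Lewis
  - book 2 (The Blue Door): author_id=5 -> matches Brown
  - book 3 (Stone Bridges): author_id=1 -> matches Green
  - book 4 (The Last Train): author_id=1 -> matches Green
  - book 5 (The Iron Gate): author_id=4 -> matches Jones
  - book 6 (Empty Rooms): author_id=NULL, no match -> kept with NULL
  - book 7 (Silent Waters): author_id=5 -> matches Brown
  - book 8 (Winter Gardens): author_id=4 -> matches Jones
All 8 rows appear; 1 has NULL author.

SQL:
SELECT a.title, b.name AS author
FROM books a
LEFT JOIN authors b ON a.author_id = b.id

Result:
title          | author
---------------+-------
Paper Boats    | Lewis 
The Blue Door  | Brown 
Stone Bridges  | Green 
The Last Train | Green 
The Iron Gate  | Jones 
Empty Rooms    | NULL  
Silent Waters  | Brown 
Winter Gardens | Jones 
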